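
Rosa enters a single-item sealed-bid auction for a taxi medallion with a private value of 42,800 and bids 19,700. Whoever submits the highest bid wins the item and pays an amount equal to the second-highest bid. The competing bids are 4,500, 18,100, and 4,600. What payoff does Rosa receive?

Payoff = 24,700.

Highest competing bid: 18,100.
Rosa's bid 19,700 is the highest overall, so Rosa wins and pays the second-highest bid, 18,100.
Payoff = value − price = 42,800 − 18,100 = 24,700.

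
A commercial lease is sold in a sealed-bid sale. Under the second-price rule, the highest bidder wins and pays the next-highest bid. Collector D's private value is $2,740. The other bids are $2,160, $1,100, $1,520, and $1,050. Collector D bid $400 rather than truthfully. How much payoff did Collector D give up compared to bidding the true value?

Regret: $580.

The highest competing bid is $2,160.
Bidding truthfully at $2,740: Collector D has the top bid, wins, and pays the second-highest bid $2,160. Payoff = $2,740 − $2,160 = $580.
Bidding $400: the top bid is $2,160 (a rival), so Collector D loses. Payoff = $0.
Regret = truthful payoff − actual payoff = $580 − $0 = $580.
Deviating from a truthful bid can only lose payoff in a second-price auction — never gain.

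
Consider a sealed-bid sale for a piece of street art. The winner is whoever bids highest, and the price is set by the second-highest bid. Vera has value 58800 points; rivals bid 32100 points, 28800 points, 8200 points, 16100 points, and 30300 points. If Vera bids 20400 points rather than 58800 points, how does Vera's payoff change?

Change in payoff: -26700 points.

The highest competing bid is 32100 points.
Bidding truthfully at 58800 points: Vera has the top bid, wins, and pays the second-highest bid 32100 points. Payoff = 58800 points − 32100 points = 26700 points.
Bidding 20400 points: the top bid is 32100 points (a rival), so Vera loses. Payoff = 0 points.
Change = 0 points − 26700 points = -26700 points.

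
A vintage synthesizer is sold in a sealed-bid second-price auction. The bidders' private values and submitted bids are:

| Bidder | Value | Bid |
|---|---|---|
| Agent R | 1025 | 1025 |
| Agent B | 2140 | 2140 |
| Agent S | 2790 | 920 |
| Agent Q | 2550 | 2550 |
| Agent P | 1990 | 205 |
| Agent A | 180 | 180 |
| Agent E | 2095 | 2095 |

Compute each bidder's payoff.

Ranking the bids: Agent Q 2550, then Agent B 2140, then Agent E 2095, then Agent R 1025, then Agent S 920, then Agent P 205, then Agent A 180.
Agent Q has the top bid and wins; the price is the second-highest bid, 2140.
Agent Q's payoff = 2550 − 2140 = 410. All other bidders lose, so their payoff is 0.

Payoffs: Agent R 0, Agent B 0, Agent S 0, Agent Q 410, Agent P 0, Agent A 0, Agent E 0.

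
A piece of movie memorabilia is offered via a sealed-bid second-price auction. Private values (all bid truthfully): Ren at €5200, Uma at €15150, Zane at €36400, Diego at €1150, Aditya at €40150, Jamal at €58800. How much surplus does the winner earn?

Winner's surplus: €18650.

Ranking the bids: Jamal €58800; Aditya €40150; Zane €36400; Uma €15150; Ren €5200; Diego €1150.
Jamal wins with the top bid and pays the second-highest, €40150.
Surplus = €58800 − €40150 = €18650.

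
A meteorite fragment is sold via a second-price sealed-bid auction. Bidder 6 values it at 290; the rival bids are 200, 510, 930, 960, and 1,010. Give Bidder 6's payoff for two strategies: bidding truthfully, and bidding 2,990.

The highest competing bid is 1,010.
Bidding truthfully at 290: the top bid is 1,010 (a rival), so Bidder 6 loses. Payoff = 0.
Bidding 2,990: Bidder 6 has the top bid, wins, and pays the second-highest bid 1,010. Payoff = 290 − 1,010 = -720.

(a) 0  (b) -720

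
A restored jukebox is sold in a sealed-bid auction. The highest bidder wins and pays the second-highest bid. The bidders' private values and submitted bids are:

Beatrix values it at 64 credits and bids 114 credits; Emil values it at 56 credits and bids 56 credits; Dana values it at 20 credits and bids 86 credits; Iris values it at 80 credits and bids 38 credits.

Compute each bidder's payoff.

Payoffs: Beatrix -22 credits, Emil 0 credits, Dana 0 credits, Iris 0 credits.

Ordered from highest: Beatrix 114 credits; Dana 86 credits; Emil 56 credits; Iris 38 credits.
Beatrix has the top bid and wins; the price is the second-highest bid, 86 credits.
Beatrix's payoff = 64 credits − 86 credits = -22 credits. All other bidders lose, so their payoff is 0.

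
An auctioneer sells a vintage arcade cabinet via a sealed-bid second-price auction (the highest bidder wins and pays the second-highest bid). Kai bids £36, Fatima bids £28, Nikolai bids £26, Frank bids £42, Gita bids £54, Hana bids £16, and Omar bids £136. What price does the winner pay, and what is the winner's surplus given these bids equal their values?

Price £54; surplus £82.

Bids in descending order: Omar £136; Gita £54; Frank £42; Kai £36; Fatima £28; Nikolai £26; Hana £16.
Omar is the highest bidder, so Omar wins.
Under the second-price rule, the price is the second-highest bid: £54.
Surplus = £136 − £54 = £82.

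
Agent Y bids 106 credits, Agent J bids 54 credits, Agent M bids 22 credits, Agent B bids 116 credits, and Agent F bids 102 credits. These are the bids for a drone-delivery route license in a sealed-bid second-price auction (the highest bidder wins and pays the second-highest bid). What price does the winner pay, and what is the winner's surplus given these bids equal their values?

Sorted high to low: Agent B 116 credits, then Agent Y 106 credits, then Agent F 102 credits, then Agent J 54 credits, then Agent M 22 credits.
Agent B is the highest bidder, so Agent B wins.
Under the second-price rule, the price is the second-highest bid: 106 credits.
Surplus = 116 credits − 106 credits = 10 credits.

The winner pays 106 credits for a surplus of 10 credits.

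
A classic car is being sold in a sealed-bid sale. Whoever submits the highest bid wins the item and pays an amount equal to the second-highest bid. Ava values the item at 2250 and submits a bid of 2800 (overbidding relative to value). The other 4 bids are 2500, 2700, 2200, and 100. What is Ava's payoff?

Payoff = -450.

Highest competing bid: 2700.
Ava's bid 2800 is the highest overall, so Ava wins and pays the second-highest bid, 2700.
Payoff = value − price = 2250 − 2700 = -450.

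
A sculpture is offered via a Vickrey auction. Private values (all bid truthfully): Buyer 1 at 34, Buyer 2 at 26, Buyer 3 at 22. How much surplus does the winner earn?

8

Ranking the bids: Buyer 1 34, then Buyer 2 26, then Buyer 3 22.
Buyer 1 wins with the top bid and pays the second-highest, 26.
Surplus = 34 − 26 = 8.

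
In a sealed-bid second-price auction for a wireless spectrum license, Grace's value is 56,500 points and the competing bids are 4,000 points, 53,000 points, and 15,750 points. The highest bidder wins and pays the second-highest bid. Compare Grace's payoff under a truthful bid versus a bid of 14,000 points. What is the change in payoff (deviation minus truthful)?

The highest competing bid is 53,000 points.
Bidding truthfully at 56,500 points: Grace has the top bid, wins, and pays the second-highest bid 53,000 points. Payoff = 56,500 points − 53,000 points = 3,500 points.
Bidding 14,000 points: the top bid is 53,000 points (a rival), so Grace loses. Payoff = 0 points.
Change = 0 points − 3,500 points = -3,500 points.
This is the dominant-strategy logic: truthful bidding weakly beats any alternative.

Payoff change: -3,500 points.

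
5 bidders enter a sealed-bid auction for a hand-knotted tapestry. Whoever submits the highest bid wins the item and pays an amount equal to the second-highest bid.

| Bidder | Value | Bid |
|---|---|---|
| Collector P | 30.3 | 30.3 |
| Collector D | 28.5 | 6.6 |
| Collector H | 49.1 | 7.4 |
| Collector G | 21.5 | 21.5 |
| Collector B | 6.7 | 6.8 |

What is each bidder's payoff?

Payoffs: Collector P 8.8, Collector D 0.0, Collector H 0.0, Collector G 0.0, Collector B 0.0.

Ordered from highest: Collector P 30.3, then Collector G 21.5, then Collector H 7.4, then Collector B 6.8, then Collector D 6.6.
Collector P has the top bid and wins; the price is the second-highest bid, 21.5.
Collector P's payoff = 30.3 − 21.5 = 8.8. All other bidders lose, so their payoff is 0.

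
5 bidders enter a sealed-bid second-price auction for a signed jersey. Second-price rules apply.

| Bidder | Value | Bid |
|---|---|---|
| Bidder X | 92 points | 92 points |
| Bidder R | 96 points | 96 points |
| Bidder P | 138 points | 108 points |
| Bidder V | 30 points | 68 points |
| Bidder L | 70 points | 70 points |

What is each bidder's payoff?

Payoffs: Bidder X 0 points, Bidder R 0 points, Bidder P 42 points, Bidder V 0 points, Bidder L 0 points.

Ordered from highest: Bidder P 108 points; Bidder R 96 points; Bidder X 92 points; Bidder L 70 points; Bidder V 68 points.
Bidder P has the top bid and wins; the price is the second-highest bid, 96 points.
Bidder P's payoff = 138 points − 96 points = 42 points. All other bidders lose, so their payoff is 0.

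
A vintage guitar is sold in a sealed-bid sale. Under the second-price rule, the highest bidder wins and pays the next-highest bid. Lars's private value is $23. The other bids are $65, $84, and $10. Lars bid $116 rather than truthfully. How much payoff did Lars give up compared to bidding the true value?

The highest competing bid is $84.
Bidding truthfully at $23: the top bid is $84 (a rival), so Lars loses. Payoff = $0.
Bidding $116: Lars has the top bid, wins, and pays the second-highest bid $84. Payoff = $23 − $84 = -$61.
Regret = truthful payoff − actual payoff = $0 − -$61 = $61.

Payoff forgone: $61.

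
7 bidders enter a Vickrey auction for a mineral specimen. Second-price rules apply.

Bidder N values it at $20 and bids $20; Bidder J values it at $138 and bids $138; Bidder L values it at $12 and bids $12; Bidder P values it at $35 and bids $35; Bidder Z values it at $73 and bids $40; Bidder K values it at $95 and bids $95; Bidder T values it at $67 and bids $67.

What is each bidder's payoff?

Payoffs: Bidder N $0, Bidder J $43, Bidder L $0, Bidder P $0, Bidder Z $0, Bidder K $0, Bidder T $0.

Ranking the bids: Bidder J $138; Bidder K $95; Bidder T $67; Bidder Z $40; Bidder P $35; Bidder N $20; Bidder L $12.
Bidder J has the top bid and wins; the price is the second-highest bid, $95.
Bidder J's payoff = $138 − $95 = $43. All other bidders lose, so their payoff is 0.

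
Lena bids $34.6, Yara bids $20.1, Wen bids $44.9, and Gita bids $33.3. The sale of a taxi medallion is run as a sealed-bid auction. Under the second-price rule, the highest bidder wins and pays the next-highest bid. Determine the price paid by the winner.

Price paid: $34.6.

Ordered from highest: Wen $44.9 > Lena $34.6 > Gita $33.3 > Yara $20.1.
Wen has the highest bid, so Wen wins.
The second-highest bid is $34.6, so that is what Wen pays.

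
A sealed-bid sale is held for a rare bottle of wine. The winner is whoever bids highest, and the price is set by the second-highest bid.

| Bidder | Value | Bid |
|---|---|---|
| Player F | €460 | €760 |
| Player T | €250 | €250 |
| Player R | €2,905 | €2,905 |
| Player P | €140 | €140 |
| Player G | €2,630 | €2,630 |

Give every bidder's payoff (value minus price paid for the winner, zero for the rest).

Sorted high to low: Player R €2,905 > Player G €2,630 > Player F €760 > Player T €250 > Player P €140.
Player R has the top bid and wins; the price is the second-highest bid, €2,630.
Player R's payoff = €2,905 − €2,630 = €275. All other bidders lose, so their payoff is 0.

Payoffs: Player F €0, Player T €0, Player R €275, Player P €0, Player G €0.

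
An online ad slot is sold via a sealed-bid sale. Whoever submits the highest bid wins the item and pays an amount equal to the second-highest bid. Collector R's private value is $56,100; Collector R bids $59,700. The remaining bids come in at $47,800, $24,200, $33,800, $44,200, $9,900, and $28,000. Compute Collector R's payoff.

Collector R's payoff: $8,300.

Highest competing bid: $47,800.
Collector R's bid $59,700 is the highest overall, so Collector R wins and pays the second-highest bid, $47,800.
Payoff = value − price = $56,100 − $47,800 = $8,300.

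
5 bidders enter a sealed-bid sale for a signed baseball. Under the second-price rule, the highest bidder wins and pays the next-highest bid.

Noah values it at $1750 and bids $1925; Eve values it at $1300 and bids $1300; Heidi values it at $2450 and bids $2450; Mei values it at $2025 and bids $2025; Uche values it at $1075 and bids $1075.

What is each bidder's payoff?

Ordered from highest: Heidi $2450, then Mei $2025, then Noah $1925, then Eve $1300, then Uche $1075.
Heidi has the top bid and wins; the price is the second-highest bid, $2025.
Heidi's payoff = $2450 − $2025 = $425. All other bidders lose, so their payoff is 0.

Noah $0, Eve $0, Heidi $425, Mei $0, Uche $0.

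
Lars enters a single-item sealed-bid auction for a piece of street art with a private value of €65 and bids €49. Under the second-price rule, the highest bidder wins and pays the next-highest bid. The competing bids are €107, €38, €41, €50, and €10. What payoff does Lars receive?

Highest competing bid: €107.
Lars's bid €49 is not the highest, so Lars loses, pays nothing, and earns zero payoff.

€0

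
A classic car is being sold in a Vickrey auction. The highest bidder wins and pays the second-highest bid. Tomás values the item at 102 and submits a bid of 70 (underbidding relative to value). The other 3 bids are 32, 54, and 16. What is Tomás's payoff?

Tomás's payoff: 48.

Highest competing bid: 54.
Tomás's bid 70 is the highest overall, so Tomás wins and pays the second-highest bid, 54.
Payoff = value − price = 102 − 54 = 48.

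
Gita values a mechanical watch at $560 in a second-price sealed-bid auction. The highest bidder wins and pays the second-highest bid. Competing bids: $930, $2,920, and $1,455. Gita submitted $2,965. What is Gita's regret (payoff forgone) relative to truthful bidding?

Regret: $2,360.

The highest competing bid is $2,920.
Bidding truthfully at $560: the top bid is $2,920 (a rival), so Gita loses. Payoff = $0.
Bidding $2,965: Gita has the top bid, wins, and pays the second-highest bid $2,920. Payoff = $560 − $2,920 = -$2,360.
Regret = truthful payoff − actual payoff = $0 − -$2,360 = $2,360.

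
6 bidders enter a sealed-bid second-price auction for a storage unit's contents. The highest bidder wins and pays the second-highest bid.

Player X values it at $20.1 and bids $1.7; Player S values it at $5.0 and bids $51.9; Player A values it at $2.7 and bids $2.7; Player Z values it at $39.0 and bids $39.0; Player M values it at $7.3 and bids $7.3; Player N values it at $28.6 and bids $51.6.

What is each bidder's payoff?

Sorted high to low: Player S $51.9, then Player N $51.6, then Player Z $39.0, then Player M $7.3, then Player A $2.7, then Player X $1.7.
Player S has the top bid and wins; the price is the second-highest bid, $51.6.
Player S's payoff = $5.0 − $51.6 = -$46.6. All other bidders lose, so their payoff is 0.

Payoffs: Player X $0.0, Player S -$46.6, Player A $0.0, Player Z $0.0, Player M $0.0, Player N $0.0.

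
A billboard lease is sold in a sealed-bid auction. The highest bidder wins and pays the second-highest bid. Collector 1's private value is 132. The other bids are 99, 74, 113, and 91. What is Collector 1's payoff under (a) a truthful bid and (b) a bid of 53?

The highest competing bid is 113.
Bidding truthfully at 132: Collector 1 has the top bid, wins, and pays the second-highest bid 113. Payoff = 132 − 113 = 19.
Bidding 53: the top bid is 113 (a rival), so Collector 1 loses. Payoff = 0.

Truthful: 19; alternative: 0.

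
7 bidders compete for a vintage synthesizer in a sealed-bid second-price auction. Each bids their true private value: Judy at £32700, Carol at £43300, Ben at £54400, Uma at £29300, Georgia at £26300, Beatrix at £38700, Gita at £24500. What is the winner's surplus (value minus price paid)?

Ordered from highest: Ben £54400, then Carol £43300, then Beatrix £38700, then Judy £32700, then Uma £29300, then Georgia £26300, then Gita £24500.
Ben wins with the top bid and pays the second-highest, £43300.
Surplus = £54400 − £43300 = £11100.

Winner's surplus: £11100.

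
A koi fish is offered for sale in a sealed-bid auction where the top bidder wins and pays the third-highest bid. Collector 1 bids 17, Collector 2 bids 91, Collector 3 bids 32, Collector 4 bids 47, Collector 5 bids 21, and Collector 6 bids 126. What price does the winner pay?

Bids in descending order: Collector 6 126; Collector 2 91; Collector 4 47; Collector 3 32; Collector 5 21; Collector 1 17.
Collector 6 is the highest bidder, so Collector 6 wins.
Under the third-price rule, the price is the third-highest bid: 47.

The winner pays 47.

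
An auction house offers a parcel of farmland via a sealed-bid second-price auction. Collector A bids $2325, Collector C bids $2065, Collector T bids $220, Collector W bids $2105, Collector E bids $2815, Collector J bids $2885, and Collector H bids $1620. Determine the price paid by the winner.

Ordered from highest: Collector J $2885 > Collector E $2815 > Collector A $2325 > Collector W $2105 > Collector C $2065 > Collector H $1620 > Collector T $220.
Collector J has the highest bid, so Collector J wins.
The second-highest bid is $2815, so that is what Collector J pays.

$2815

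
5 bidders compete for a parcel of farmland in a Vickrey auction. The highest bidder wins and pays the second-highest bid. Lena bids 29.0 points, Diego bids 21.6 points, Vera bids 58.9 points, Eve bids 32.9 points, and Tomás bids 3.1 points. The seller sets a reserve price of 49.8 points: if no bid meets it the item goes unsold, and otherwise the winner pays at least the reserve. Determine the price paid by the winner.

49.8 points

Bids in descending order: Vera 58.9 points; Eve 32.9 points; Lena 29.0 points; Diego 21.6 points; Tomás 3.1 points.
Vera has the highest bid, so Vera wins.
The second-highest bid is 32.9 points, but the reserve 49.8 points is higher, so the price is the reserve.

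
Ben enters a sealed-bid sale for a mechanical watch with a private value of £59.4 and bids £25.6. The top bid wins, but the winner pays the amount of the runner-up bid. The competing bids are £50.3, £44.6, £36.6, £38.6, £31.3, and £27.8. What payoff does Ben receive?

Highest competing bid: £50.3.
Ben's bid £25.6 is not the highest, so Ben loses, pays nothing, and earns zero payoff.

Payoff = £0.0.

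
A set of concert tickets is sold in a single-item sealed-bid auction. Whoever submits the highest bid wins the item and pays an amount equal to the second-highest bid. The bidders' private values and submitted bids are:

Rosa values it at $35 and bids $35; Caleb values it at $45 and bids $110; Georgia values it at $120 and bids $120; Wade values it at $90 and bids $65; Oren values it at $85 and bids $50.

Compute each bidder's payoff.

Payoffs: Rosa $0, Caleb $0, Georgia $10, Wade $0, Oren $0.

Sorted high to low: Georgia $120; Caleb $110; Wade $65; Oren $50; Rosa $35.
Georgia has the top bid and wins; the price is the second-highest bid, $110.
Georgia's payoff = $120 − $110 = $10. All other bidders lose, so their payoff is 0.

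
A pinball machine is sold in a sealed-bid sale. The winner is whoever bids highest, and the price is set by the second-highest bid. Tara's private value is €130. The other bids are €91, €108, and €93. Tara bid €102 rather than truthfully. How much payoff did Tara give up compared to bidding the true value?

Payoff forgone: €22.

The highest competing bid is €108.
Bidding truthfully at €130: Tara has the top bid, wins, and pays the second-highest bid €108. Payoff = €130 − €108 = €22.
Bidding €102: the top bid is €108 (a rival), so Tara loses. Payoff = €0.
Regret = truthful payoff − actual payoff = €22 − €0 = €22.
Deviating from a truthful bid can only lose payoff in a second-price auction — never gain.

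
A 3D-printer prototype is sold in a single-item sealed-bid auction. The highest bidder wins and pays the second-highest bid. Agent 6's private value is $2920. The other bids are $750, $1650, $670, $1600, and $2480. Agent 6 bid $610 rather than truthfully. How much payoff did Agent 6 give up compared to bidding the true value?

$440

The highest competing bid is $2480.
Bidding truthfully at $2920: Agent 6 has the top bid, wins, and pays the second-highest bid $2480. Payoff = $2920 − $2480 = $440.
Bidding $610: the top bid is $2480 (a rival), so Agent 6 loses. Payoff = $0.
Regret = truthful payoff − actual payoff = $440 − $0 = $440.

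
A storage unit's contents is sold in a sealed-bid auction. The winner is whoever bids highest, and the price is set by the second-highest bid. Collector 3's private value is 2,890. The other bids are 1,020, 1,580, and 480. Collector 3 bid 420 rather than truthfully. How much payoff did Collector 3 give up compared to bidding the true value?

The highest competing bid is 1,580.
Bidding truthfully at 2,890: Collector 3 has the top bid, wins, and pays the second-highest bid 1,580. Payoff = 2,890 − 1,580 = 1,310.
Bidding 420: the top bid is 1,580 (a rival), so Collector 3 loses. Payoff = 0.
Regret = truthful payoff − actual payoff = 1,310 − 0 = 1,310.
This is the dominant-strategy logic: truthful bidding weakly beats any alternative.

Payoff forgone: 1,310.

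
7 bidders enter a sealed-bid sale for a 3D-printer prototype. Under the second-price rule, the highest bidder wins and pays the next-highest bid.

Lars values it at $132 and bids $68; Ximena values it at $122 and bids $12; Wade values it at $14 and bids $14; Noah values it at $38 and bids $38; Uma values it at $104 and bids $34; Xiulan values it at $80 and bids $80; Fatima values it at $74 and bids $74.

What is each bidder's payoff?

Bids in descending order: Xiulan $80; Fatima $74; Lars $68; Noah $38; Uma $34; Wade $14; Ximena $12.
Xiulan has the top bid and wins; the price is the second-highest bid, $74.
Xiulan's payoff = $80 − $74 = $6. All other bidders lose, so their payoff is 0.

Lars $0, Ximena $0, Wade $0, Noah $0, Uma $0, Xiulan $6, Fatima $0.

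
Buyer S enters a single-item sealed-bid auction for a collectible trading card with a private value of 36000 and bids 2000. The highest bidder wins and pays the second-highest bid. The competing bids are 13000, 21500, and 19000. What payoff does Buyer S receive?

Highest competing bid: 21500.
Buyer S's bid 2000 is not the highest, so Buyer S loses, pays nothing, and earns zero payoff.

0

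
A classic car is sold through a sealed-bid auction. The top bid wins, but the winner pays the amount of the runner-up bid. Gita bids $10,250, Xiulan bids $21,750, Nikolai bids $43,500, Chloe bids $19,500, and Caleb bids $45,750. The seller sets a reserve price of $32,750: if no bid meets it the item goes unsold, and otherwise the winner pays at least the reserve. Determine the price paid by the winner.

$43,500

Ranking the bids: Caleb $45,750; Nikolai $43,500; Xiulan $21,750; Chloe $19,500; Gita $10,250.
Caleb has the highest bid, so Caleb wins.
The second-highest bid is $43,500, which exceeds the reserve, so that sets the price.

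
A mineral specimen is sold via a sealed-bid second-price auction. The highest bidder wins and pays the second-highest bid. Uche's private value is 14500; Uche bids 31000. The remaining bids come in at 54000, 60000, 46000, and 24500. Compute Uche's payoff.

Highest competing bid: 60000.
Uche's bid 31000 is not the highest, so Uche loses, pays nothing, and earns zero payoff.

Uche's payoff: 0.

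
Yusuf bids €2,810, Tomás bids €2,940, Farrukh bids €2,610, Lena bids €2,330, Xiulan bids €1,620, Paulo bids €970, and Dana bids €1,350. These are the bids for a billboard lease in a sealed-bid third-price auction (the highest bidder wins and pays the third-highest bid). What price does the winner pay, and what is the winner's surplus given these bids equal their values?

Ranking the bids: Tomás €2,940; Yusuf €2,810; Farrukh €2,610; Lena €2,330; Xiulan €1,620; Dana €1,350; Paulo €970.
Tomás is the highest bidder, so Tomás wins.
Under the third-price rule, the price is the third-highest bid: €2,610.
Surplus = €2,940 − €2,610 = €330.

Price €2,610; surplus €330.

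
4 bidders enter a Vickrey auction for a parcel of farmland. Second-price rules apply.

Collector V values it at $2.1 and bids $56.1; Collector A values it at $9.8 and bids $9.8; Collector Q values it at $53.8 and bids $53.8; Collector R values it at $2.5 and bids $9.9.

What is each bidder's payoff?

Collector V -$51.7, Collector A $0.0, Collector Q $0.0, Collector R $0.0.

Ranking the bids: Collector V $56.1; Collector Q $53.8; Collector R $9.9; Collector A $9.8.
Collector V has the top bid and wins; the price is the second-highest bid, $53.8.
Collector V's payoff = $2.1 − $53.8 = -$51.7. All other bidders lose, so their payoff is 0.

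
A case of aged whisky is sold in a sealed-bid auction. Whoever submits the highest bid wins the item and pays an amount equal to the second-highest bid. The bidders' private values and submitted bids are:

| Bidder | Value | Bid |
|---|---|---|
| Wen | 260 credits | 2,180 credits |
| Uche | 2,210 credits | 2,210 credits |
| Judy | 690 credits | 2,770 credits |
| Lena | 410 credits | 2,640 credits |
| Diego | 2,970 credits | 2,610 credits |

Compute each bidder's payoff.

Ranking the bids: Judy 2,770 credits > Lena 2,640 credits > Diego 2,610 credits > Uche 2,210 credits > Wen 2,180 credits.
Judy has the top bid and wins; the price is the second-highest bid, 2,640 credits.
Judy's payoff = 690 credits − 2,640 credits = -1,950 credits. All other bidders lose, so their payoff is 0.

Payoffs: Wen 0 credits, Uche 0 credits, Judy -1,950 credits, Lena 0 credits, Diego 0 credits.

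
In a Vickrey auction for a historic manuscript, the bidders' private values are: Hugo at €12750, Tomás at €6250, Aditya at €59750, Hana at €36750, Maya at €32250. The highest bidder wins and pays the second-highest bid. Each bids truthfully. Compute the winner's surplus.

Winner's surplus: €23000.

Ranking the bids: Aditya €59750 > Hana €36750 > Maya €32250 > Hugo €12750 > Tomás €6250.
Aditya wins with the top bid and pays the second-highest, €36750.
Surplus = €59750 − €36750 = €23000.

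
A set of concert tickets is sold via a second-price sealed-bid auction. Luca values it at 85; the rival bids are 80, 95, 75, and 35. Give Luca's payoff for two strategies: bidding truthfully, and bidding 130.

(a) 0  (b) -10

The highest competing bid is 95.
Bidding truthfully at 85: the top bid is 95 (a rival), so Luca loses. Payoff = 0.
Bidding 130: Luca has the top bid, wins, and pays the second-highest bid 95. Payoff = 85 − 95 = -10.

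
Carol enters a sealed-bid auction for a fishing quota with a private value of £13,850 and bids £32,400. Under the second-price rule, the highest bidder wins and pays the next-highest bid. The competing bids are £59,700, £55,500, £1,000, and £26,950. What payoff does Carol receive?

Highest competing bid: £59,700.
Carol's bid £32,400 is not the highest, so Carol loses, pays nothing, and earns zero payoff.

Carol's payoff: £0.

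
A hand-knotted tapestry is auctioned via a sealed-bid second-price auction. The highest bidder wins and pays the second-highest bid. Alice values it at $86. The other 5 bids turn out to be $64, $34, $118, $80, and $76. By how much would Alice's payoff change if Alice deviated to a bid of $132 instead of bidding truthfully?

The highest competing bid is $118.
Bidding truthfully at $86: the top bid is $118 (a rival), so Alice loses. Payoff = $0.
Bidding $132: Alice has the top bid, wins, and pays the second-highest bid $118. Payoff = $86 − $118 = -$32.
Change = -$32 − $0 = -$32.
Deviating from a truthful bid can only lose payoff in a second-price auction — never gain.

-$32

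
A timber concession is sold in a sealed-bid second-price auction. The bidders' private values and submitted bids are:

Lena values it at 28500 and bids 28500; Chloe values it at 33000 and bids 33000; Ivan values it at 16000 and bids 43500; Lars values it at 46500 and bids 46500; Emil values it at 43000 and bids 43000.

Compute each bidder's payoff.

Ordered from highest: Lars 46500, then Ivan 43500, then Emil 43000, then Chloe 33000, then Lena 28500.
Lars has the top bid and wins; the price is the second-highest bid, 43500.
Lars's payoff = 46500 − 43500 = 3000. All other bidders lose, so their payoff is 0.

Lena 0, Chloe 0, Ivan 0, Lars 3000, Emil 0.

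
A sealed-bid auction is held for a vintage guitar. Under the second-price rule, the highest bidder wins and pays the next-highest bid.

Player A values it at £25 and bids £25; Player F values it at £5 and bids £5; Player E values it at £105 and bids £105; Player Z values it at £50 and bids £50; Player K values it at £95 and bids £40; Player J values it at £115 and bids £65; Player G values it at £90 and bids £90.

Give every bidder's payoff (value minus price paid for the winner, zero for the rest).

Ordered from highest: Player E £105 > Player G £90 > Player J £65 > Player Z £50 > Player K £40 > Player A £25 > Player F £5.
Player E has the top bid and wins; the price is the second-highest bid, £90.
Player E's payoff = £105 − £90 = £15. All other bidders lose, so their payoff is 0.

Player A £0, Player F £0, Player E £15, Player Z £0, Player K £0, Player J £0, Player G £0.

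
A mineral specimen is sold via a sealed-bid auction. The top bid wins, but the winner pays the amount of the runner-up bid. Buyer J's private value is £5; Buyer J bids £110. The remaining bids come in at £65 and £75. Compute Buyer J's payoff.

Buyer J's payoff: -£70.

Highest competing bid: £75.
Buyer J's bid £110 is the highest overall, so Buyer J wins and pays the second-highest bid, £75.
Payoff = value − price = £5 − £75 = -£70.
Overbidding won the item at a price above value — truthful bidding would have avoided this loss.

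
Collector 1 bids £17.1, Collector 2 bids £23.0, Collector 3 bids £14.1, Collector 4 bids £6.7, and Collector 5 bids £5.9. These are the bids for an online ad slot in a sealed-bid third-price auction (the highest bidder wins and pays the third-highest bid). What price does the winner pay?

£14.1

Ordered from highest: Collector 2 £23.0; Collector 1 £17.1; Collector 3 £14.1; Collector 4 £6.7; Collector 5 £5.9.
Collector 2 is the highest bidder, so Collector 2 wins.
Under the third-price rule, the price is the third-highest bid: £14.1.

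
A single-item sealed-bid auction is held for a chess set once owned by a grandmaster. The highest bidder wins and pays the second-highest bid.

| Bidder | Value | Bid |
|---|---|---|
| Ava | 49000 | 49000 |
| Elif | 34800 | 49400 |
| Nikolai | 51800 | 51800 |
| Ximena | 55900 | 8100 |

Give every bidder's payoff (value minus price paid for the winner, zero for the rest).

Sorted high to low: Nikolai 51800 > Elif 49400 > Ava 49000 > Ximena 8100.
Nikolai has the top bid and wins; the price is the second-highest bid, 49400.
Nikolai's payoff = 51800 − 49400 = 2400. All other bidders lose, so their payoff is 0.

Payoffs: Ava 0, Elif 0, Nikolai 2400, Ximena 0.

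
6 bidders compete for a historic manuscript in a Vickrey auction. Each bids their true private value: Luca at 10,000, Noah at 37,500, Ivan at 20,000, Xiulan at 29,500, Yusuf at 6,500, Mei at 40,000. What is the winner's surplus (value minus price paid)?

Ordered from highest: Mei 40,000; Noah 37,500; Xiulan 29,500; Ivan 20,000; Luca 10,000; Yusuf 6,500.
Mei wins with the top bid and pays the second-highest, 37,500.
Surplus = 40,000 − 37,500 = 2,500.

Surplus = 2,500.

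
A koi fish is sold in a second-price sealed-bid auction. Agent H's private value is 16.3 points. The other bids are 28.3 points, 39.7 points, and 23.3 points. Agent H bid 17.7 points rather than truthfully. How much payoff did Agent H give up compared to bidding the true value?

The highest competing bid is 39.7 points.
Bidding truthfully at 16.3 points: the top bid is 39.7 points (a rival), so Agent H loses. Payoff = 0.0 points.
Bidding 17.7 points: the top bid is 39.7 points (a rival), so Agent H loses. Payoff = 0.0 points.
Regret = truthful payoff − actual payoff = 0.0 points − 0.0 points = 0.0 points.
The bid only affects whether you win, not the price — here both bids land on the same side of the top rival bid, so the deviation is payoff-neutral.

Regret: 0.0 points.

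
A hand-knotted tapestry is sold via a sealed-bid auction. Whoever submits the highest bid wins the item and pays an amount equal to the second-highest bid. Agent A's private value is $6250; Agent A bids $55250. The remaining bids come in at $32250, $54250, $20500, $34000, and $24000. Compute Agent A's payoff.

Highest competing bid: $54250.
Agent A's bid $55250 is the highest overall, so Agent A wins and pays the second-highest bid, $54250.
Payoff = value − price = $6250 − $54250 = -$48000.

Payoff = -$48000.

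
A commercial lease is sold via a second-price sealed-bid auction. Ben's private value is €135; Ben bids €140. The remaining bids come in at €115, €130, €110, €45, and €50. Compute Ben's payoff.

€5

Highest competing bid: €130.
Ben's bid €140 is the highest overall, so Ben wins and pays the second-highest bid, €130.
Payoff = value − price = €135 − €130 = €5.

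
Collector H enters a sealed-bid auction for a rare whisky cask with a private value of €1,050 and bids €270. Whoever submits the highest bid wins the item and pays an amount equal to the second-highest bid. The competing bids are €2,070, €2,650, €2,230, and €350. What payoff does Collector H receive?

Highest competing bid: €2,650.
Collector H's bid €270 is not the highest, so Collector H loses, pays nothing, and earns zero payoff.

€0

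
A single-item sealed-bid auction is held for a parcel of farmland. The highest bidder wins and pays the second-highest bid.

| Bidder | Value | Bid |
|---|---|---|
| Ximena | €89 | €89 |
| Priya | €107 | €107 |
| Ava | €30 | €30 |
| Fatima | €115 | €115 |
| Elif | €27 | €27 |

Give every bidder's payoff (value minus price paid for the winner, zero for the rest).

Payoffs: Ximena €0, Priya €0, Ava €0, Fatima €8, Elif €0.

Sorted high to low: Fatima €115 > Priya €107 > Ximena €89 > Ava €30 > Elif €27.
Fatima has the top bid and wins; the price is the second-highest bid, €107.
Fatima's payoff = €115 − €107 = €8. All other bidders lose, so their payoff is 0.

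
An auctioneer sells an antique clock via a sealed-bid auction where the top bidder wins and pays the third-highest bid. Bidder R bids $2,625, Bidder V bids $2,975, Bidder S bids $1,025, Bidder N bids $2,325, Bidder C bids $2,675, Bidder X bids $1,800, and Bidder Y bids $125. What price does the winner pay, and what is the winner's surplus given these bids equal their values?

Price $2,625; surplus $350.

Bids in descending order: Bidder V $2,975, then Bidder C $2,675, then Bidder R $2,625, then Bidder N $2,325, then Bidder X $1,800, then Bidder S $1,025, then Bidder Y $125.
Bidder V is the highest bidder, so Bidder V wins.
Under the third-price rule, the price is the third-highest bid: $2,625.
Surplus = $2,975 − $2,625 = $350.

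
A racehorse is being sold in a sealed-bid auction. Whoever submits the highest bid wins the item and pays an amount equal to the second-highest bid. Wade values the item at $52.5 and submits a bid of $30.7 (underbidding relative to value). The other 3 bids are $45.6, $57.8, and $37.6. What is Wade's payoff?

Highest competing bid: $57.8.
Wade's bid $30.7 is not the highest, so Wade loses, pays nothing, and earns zero payoff.

Payoff = $0.0.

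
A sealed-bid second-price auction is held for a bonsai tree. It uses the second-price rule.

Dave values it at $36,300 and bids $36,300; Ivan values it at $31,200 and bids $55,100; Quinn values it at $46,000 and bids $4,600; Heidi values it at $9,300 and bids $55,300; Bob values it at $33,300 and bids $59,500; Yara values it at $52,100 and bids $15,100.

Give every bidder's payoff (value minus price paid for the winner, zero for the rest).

Ranking the bids: Bob $59,500; Heidi $55,300; Ivan $55,100; Dave $36,300; Yara $15,100; Quinn $4,600.
Bob has the top bid and wins; the price is the second-highest bid, $55,300.
Bob's payoff = $33,300 − $55,300 = -$22,000. All other bidders lose, so their payoff is 0.

Payoffs: Dave $0, Ivan $0, Quinn $0, Heidi $0, Bob -$22,000, Yara $0.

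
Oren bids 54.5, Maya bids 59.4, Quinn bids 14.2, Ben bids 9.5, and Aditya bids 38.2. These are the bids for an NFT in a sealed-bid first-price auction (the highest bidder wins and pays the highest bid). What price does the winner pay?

59.4

Ranking the bids: Maya 59.4 > Oren 54.5 > Aditya 38.2 > Quinn 14.2 > Ben 9.5.
Maya is the highest bidder, so Maya wins.
Under the first-price rule, the price is the highest bid: 59.4.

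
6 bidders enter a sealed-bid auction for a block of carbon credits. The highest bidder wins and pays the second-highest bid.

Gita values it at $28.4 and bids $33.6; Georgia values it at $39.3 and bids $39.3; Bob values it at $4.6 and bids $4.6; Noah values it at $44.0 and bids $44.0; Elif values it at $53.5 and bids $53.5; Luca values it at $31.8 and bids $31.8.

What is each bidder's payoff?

Gita $0.0, Georgia $0.0, Bob $0.0, Noah $0.0, Elif $9.5, Luca $0.0.

Ranking the bids: Elif $53.5; Noah $44.0; Georgia $39.3; Gita $33.6; Luca $31.8; Bob $4.6.
Elif has the top bid and wins; the price is the second-highest bid, $44.0.
Elif's payoff = $53.5 − $44.0 = $9.5. All other bidders lose, so their payoff is 0.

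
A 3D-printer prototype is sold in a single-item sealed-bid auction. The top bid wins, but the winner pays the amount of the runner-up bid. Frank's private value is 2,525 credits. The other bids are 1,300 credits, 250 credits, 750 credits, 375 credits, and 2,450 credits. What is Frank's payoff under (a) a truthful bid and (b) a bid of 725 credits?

The highest competing bid is 2,450 credits.
Bidding truthfully at 2,525 credits: Frank has the top bid, wins, and pays the second-highest bid 2,450 credits. Payoff = 2,525 credits − 2,450 credits = 75 credits.
Bidding 725 credits: the top bid is 2,450 credits (a rival), so Frank loses. Payoff = 0 credits.
This is the dominant-strategy logic: truthful bidding weakly beats any alternative.

(a) 75 credits  (b) 0 credits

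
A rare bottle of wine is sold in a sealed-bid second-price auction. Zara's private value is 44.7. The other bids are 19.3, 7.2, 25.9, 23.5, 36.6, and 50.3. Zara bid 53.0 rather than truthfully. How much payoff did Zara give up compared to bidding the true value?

5.6

The highest competing bid is 50.3.
Bidding truthfully at 44.7: the top bid is 50.3 (a rival), so Zara loses. Payoff = 0.0.
Bidding 53.0: Zara has the top bid, wins, and pays the second-highest bid 50.3. Payoff = 44.7 − 50.3 = -5.6.
Regret = truthful payoff − actual payoff = 0.0 − -5.6 = 5.6.
This is the dominant-strategy logic: truthful bidding weakly beats any alternative.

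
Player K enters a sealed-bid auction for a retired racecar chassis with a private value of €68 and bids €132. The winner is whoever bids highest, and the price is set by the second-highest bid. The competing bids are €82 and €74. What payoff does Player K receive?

-€14

Highest competing bid: €82.
Player K's bid €132 is the highest overall, so Player K wins and pays the second-highest bid, €82.
Payoff = value − price = €68 − €82 = -€14.
Overbidding won the item at a price above value — truthful bidding would have avoided this loss.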